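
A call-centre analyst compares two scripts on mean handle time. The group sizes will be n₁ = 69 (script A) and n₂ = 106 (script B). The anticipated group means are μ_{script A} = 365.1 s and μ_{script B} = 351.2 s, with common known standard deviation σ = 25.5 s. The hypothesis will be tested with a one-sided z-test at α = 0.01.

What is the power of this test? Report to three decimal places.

Standardized effect: d = |μ_{script A} − μ_{script B}| / σ = |365.1 − 351.2| / 25.5 = 0.5451
Noncentrality parameter: δ = d / √(1/n₁ + 1/n₂) = 0.5451 / √(1/69 + 1/106) = 3.5240
Critical value for a one-sided test at α = 0.01: z_α = 2.326.
Power = P(Z > 2.326 − δ) = Φ(1.198) = 0.8845.

Power ≈ 0.884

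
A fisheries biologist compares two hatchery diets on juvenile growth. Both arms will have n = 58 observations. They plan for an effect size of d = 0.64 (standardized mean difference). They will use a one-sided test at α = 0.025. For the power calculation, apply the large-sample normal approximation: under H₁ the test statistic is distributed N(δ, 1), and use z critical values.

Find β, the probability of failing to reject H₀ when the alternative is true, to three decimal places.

Noncentrality parameter: λ = d·√(n/2) = 0.64 × √(58/2) = 3.4465
Critical value for a one-sided test at α = 0.025: z_α = 1.960.
Power = P(Z > 1.960 − λ) = Φ(1.487) = 0.9314.
Type II error: β = 1 − power = 1 − 0.9314 = 0.0686.

β ≈ 0.069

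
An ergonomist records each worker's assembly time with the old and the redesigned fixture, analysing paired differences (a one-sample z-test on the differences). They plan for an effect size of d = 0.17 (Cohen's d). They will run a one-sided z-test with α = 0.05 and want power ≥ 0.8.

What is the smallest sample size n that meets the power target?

n = 214

Set Φ(δ − 1.645) = 0.8; then δ − 1.645 = Φ⁻¹(0.8) = 0.842, giving δ = 2.486.
δ = d·√n ⇒ n = (δ/d)² = (2.486 / 0.17)² = 213.93.
Round up to the next whole unit.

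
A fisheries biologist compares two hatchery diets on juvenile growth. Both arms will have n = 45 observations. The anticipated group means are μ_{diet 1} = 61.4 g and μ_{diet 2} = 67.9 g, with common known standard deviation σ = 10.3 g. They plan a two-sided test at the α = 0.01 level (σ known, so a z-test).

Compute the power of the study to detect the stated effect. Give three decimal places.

Standardized effect: d = |μ_{diet 1} − μ_{diet 2}| / σ = |61.4 − 67.9| / 10.3 = 0.6311
Noncentrality parameter: δ = d·√(n/2) = 0.6311 × √(45/2) = 2.9934
Critical value for a two-sided test at α = 0.01: z_{α/2} = 2.576.
Power = Φ(δ − 2.576) + Φ(−δ − 2.576) = Φ(0.418) + Φ(-5.569) = 0.6619 + 0.0000 = 0.6619.

Power ≈ 0.662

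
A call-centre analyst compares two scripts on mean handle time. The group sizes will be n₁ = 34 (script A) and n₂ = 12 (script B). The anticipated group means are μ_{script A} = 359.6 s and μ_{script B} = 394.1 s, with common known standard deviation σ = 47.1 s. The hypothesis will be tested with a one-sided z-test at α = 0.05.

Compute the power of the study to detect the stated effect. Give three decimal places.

Power ≈ 0.704

Standardized effect: d = |μ_{script A} − μ_{script B}| / σ = |359.6 − 394.1| / 47.1 = 0.7325
Noncentrality parameter: δ = d / √(1/n₁ + 1/n₂) = 0.7325 / √(1/34 + 1/12) = 2.1815
Critical value for a one-sided test at α = 0.05: z_α = 1.645.
Power = P(Z > 1.645 − δ) = Φ(0.537) = 0.7042.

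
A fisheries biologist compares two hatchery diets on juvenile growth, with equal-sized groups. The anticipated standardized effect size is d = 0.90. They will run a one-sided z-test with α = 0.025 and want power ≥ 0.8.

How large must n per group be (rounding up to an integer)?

n = 20 per group

Set Φ(δ − 1.960) = 0.8; then δ − 1.960 = Φ⁻¹(0.8) = 0.842, giving δ = 2.802.
δ = d·√(n/2) ⇒ n = 2(δ/d)² = 2 × (2.802 / 0.90)² = 19.38.
Round up to the next whole unit.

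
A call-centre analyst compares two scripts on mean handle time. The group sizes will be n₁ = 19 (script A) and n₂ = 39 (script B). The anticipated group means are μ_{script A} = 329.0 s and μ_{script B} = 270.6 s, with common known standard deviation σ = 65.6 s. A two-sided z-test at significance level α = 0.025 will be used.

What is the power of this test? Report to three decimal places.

Power ≈ 0.827

Standardized effect: d = |μ_{script A} − μ_{script B}| / σ = |329.0 − 270.6| / 65.6 = 0.8902
Noncentrality parameter: δ = d / √(1/n₁ + 1/n₂) = 0.8902 / √(1/19 + 1/39) = 3.1820
Two-sided α = 0.025 → critical value z_{0.0125} = 2.241.
Power = Φ(δ − 2.241) + Φ(−δ − 2.241) = Φ(0.941) + Φ(-5.423) = 0.8266 + 0.0000 = 0.8266.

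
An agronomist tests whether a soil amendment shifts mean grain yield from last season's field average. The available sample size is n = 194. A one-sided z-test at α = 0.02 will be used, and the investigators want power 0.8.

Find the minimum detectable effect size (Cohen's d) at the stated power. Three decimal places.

d ≈ 0.208

Need Φ(δ − 2.054) = 0.8, so δ = 2.054 + 0.842 = 2.895.
δ = d·√n ⇒ d = δ/√n = 2.895/√194 = 0.2079.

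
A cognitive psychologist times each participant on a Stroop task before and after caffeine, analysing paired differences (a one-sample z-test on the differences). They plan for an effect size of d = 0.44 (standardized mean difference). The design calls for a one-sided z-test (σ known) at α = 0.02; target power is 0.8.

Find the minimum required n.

n = 44

Set Φ(δ − 2.054) = 0.8; then δ − 2.054 = Φ⁻¹(0.8) = 0.842, giving δ = 2.895.
δ = d·√n ⇒ n = (δ/d)² = (2.895 / 0.44)² = 43.30.
Rounding up, n = 44.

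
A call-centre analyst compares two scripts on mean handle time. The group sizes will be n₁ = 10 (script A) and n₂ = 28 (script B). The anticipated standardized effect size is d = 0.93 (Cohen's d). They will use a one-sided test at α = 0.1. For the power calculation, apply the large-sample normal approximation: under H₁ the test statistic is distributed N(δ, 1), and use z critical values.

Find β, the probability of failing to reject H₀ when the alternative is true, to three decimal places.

β ≈ 0.107

Noncentrality parameter: δ = d / √(1/n₁ + 1/n₂) = 0.93 / √(1/10 + 1/28) = 2.5245
One-sided α = 0.1 → critical value z_{0.1} = 1.282.
Power = P(Z > 1.282 − δ) = Φ(1.243) = 0.8931.
Type II error: β = 1 − power = 1 − 0.8931 = 0.1069.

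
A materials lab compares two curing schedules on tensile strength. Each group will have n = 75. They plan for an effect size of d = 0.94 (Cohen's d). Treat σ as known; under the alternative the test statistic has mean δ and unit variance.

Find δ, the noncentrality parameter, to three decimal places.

δ = d·√(n/2) = 0.94 × √(75/2) = 5.7563

δ ≈ 5.756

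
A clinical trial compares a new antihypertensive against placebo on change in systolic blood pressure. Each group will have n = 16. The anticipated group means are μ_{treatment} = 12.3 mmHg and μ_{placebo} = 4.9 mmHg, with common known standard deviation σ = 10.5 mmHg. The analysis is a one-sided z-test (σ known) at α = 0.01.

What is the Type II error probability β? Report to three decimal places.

Standardized effect: d = |μ_{treatment} − μ_{placebo}| / σ = |12.3 − 4.9| / 10.5 = 0.7048
Noncentrality parameter: δ = d·√(n/2) = 0.7048 × √(16/2) = 1.9934
Critical value for a one-sided test at α = 0.01: z_α = 2.326.
Power = P(Z > 2.326 − δ) = Φ(-0.333) = 0.3696.
Type II error: β = 1 − power = 1 − 0.3696 = 0.6304.

β ≈ 0.630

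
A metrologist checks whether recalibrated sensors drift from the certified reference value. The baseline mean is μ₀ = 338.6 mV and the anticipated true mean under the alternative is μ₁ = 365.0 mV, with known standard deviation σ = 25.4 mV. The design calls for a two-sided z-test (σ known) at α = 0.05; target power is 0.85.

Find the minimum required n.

n = 9

Standardized effect: d = |μ₁ − μ₀| / σ = |365.0 − 338.6| / 25.4 = 1.0394
Set Φ(δ − 1.960) = 0.85; then δ − 1.960 = Φ⁻¹(0.85) = 1.036, giving δ = 2.996.
(The Φ(−δ − z_{α/2}) term is vanishingly small for δ > 0 and is dropped in the standard sample-size formula.)
δ = d·√n ⇒ n = (δ/d)² = (2.996 / 1.0394)² = 8.31.
Round up to the next whole unit.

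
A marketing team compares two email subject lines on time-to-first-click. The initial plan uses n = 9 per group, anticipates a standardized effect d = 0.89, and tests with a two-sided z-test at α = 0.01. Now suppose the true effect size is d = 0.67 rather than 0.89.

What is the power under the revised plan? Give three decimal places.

With d = 0.67: δ = d·√(n/2) = 0.67 × √(9/2) = 1.4213. Critical value z_{0.005} = 2.576.
Revised power = Φ(δ − 2.576) + Φ(−δ − 2.576) = Φ(-1.155) + Φ(-3.997) = 0.1241 + 0.0000 = 0.1242.

Power ≈ 0.124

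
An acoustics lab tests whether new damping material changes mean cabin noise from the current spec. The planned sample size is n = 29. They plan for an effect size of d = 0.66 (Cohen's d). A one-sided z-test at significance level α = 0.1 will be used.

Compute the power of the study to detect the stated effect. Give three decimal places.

Power ≈ 0.988

Noncentrality parameter: δ = d·√n = 0.66 × √29 = 3.5542
Critical value for a one-sided test at α = 0.1: z_α = 1.282.
Power = P(Z > 1.282 − δ) = Φ(2.273) = 0.9885.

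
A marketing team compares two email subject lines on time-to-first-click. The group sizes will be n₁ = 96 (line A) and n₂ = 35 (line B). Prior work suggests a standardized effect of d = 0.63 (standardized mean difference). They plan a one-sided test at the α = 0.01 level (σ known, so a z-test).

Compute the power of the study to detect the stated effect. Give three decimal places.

Power ≈ 0.806

Noncentrality parameter: δ = d / √(1/n₁ + 1/n₂) = 0.63 / √(1/96 + 1/35) = 3.1906
One-sided α = 0.01 → critical value z_{0.01} = 2.326.
Power = P(Z > 2.326 − δ) = Φ(0.864) = 0.8063.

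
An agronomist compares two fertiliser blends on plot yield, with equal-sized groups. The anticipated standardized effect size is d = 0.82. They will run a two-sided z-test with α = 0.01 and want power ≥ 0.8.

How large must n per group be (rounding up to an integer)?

For power 0.8 need Φ(δ − z_{0.005}) = 0.8, so δ = z_{0.005} + z_{0.20} = 2.576 + 0.842 = 3.417.
(For δ > 0 the lower-tail rejection region contributes negligibly to power, so the one-term inversion is standard.)
δ = d·√(n/2) ⇒ n = 2(δ/d)² = 2 × (3.417 / 0.82)² = 34.74.
Round up to the next whole unit.

n = 35 per group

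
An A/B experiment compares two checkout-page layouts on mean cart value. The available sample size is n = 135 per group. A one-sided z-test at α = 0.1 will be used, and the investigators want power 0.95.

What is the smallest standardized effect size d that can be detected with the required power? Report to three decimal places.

d ≈ 0.356

Need Φ(δ − 1.282) = 0.95, so δ = 1.282 + 1.645 = 2.926.
δ = d·√(n/2) ⇒ d = δ/√(n/2) = 2.926/√(135/2) = 0.3562.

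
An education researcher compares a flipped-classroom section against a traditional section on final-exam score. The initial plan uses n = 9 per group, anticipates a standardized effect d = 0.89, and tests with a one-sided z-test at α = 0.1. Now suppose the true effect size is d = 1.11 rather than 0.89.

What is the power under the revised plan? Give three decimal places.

With d = 1.11: δ = d·√(n/2) = 1.11 × √(9/2) = 2.3547. Critical value z_{0.1} = 1.282.
Revised power = Φ(δ − 1.282) = Φ(1.073) = 0.8584.

Power ≈ 0.858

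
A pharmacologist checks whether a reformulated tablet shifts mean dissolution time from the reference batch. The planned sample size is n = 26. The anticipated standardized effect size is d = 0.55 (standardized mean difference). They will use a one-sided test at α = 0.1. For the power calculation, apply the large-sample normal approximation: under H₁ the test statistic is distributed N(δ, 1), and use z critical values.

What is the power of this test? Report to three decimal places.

Power ≈ 0.936

Noncentrality parameter: δ = d·√n = 0.55 × √26 = 2.8045
One-sided α = 0.1 → critical value z_{0.1} = 1.282.
Power = P(Z > 1.282 − δ) = Φ(1.523) = 0.9361.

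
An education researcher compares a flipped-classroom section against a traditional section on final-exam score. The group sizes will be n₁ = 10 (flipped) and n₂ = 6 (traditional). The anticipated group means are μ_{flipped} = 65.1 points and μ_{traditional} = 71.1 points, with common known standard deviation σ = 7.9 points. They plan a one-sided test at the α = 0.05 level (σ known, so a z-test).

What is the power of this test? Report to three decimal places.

Standardized effect: d = |μ_{flipped} − μ_{traditional}| / σ = |65.1 − 71.1| / 7.9 = 0.7595
Noncentrality parameter: δ = d / √(1/n₁ + 1/n₂) = 0.7595 / √(1/10 + 1/6) = 1.4708
One-sided α = 0.05 → critical value z_{0.05} = 1.645.
Power = Φ(δ − 1.645) = Φ(-0.174) = 0.4309.

Power ≈ 0.431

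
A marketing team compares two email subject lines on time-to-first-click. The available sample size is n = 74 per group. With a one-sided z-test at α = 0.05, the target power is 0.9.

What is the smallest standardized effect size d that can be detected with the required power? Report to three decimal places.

d ≈ 0.481

Required noncentrality: δ = z_{0.05} + z_{0.10} = 1.645 + 1.282 = 2.926.
δ = d·√(n/2) ⇒ d = δ/√(n/2) = 2.926/√(74/2) = 0.4811.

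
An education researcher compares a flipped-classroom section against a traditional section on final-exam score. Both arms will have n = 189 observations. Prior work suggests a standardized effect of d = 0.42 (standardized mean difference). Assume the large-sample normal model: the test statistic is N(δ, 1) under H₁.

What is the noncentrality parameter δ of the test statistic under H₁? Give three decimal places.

δ ≈ 4.083

δ = d·√(n/2) = 0.42 × √(189/2) = 4.0829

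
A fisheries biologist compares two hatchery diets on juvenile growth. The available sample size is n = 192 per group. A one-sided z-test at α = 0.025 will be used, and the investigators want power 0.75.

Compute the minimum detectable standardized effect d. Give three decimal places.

Required noncentrality: δ = z_{0.025} + z_{0.25} = 1.960 + 0.674 = 2.634.
δ = d·√(n/2) ⇒ d = δ/√(n/2) = 2.634/√(192/2) = 0.2689.

d ≈ 0.269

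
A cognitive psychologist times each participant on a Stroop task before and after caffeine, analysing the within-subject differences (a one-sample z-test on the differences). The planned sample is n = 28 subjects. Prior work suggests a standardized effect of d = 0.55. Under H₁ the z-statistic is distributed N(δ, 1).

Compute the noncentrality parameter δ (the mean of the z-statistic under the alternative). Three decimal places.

δ ≈ 2.910

The noncentrality parameter scales effect size by the design's sample-size factor: δ = d·√n = 0.55 × √28 = 2.9103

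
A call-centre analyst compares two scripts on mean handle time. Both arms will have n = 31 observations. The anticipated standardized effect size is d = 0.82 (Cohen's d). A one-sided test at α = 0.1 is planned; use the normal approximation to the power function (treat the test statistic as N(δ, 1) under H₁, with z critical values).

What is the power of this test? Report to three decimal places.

Noncentrality parameter: δ = d·√(n/2) = 0.82 × √(31/2) = 3.2283
Critical value for a one-sided test at α = 0.1: z_α = 1.282.
Power = P(Z > 1.282 − δ) = Φ(1.947) = 0.9742.

Power ≈ 0.974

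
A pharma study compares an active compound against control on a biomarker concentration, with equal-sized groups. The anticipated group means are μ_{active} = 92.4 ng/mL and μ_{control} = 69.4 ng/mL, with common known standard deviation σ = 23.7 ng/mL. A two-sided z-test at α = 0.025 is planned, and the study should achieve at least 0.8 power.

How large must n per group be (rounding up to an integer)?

n = 21 per group

Standardized effect: d = |μ_{active} − μ_{control}| / σ = |92.4 − 69.4| / 23.7 = 0.9705
Set Φ(δ − 2.241) = 0.8; then δ − 2.241 = Φ⁻¹(0.8) = 0.842, giving δ = 3.083.
(Ignoring the negligible lower-tail rejection probability gives the usual closed-form inversion.)
δ = d·√(n/2) ⇒ n = 2(δ/d)² = 2 × (3.083 / 0.9705)² = 20.18.
Rounding up, n = 21 per group.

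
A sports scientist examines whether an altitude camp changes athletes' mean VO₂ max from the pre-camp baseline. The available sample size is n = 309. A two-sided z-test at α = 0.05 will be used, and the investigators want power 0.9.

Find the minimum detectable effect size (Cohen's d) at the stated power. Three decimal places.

Need Φ(δ − 1.960) = 0.9, so δ = 1.960 + 1.282 = 3.242.
(Lower-tail contribution to power is negligible for δ > 0.)
δ = d·√n ⇒ d = δ/√n = 3.242/√309 = 0.1844.

d ≈ 0.184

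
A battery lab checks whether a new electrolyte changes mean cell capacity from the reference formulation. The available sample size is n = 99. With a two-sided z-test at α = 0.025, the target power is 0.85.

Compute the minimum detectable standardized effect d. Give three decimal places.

d ≈ 0.329

Required noncentrality: δ = z_{0.0125} + z_{0.15} = 2.241 + 1.036 = 3.278.
(The second rejection-region term Φ(−δ − z_{α/2}) is negligible and dropped.)
δ = d·√n ⇒ d = δ/√n = 3.278/√99 = 0.3294.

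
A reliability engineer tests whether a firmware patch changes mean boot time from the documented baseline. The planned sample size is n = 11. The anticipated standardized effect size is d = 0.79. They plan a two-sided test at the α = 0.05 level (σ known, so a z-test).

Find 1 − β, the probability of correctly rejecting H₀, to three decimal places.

Noncentrality parameter: δ = d·√n = 0.79 × √11 = 2.6201
Two-sided α = 0.05 → critical value z_{0.025} = 1.960.
Power = Φ(δ − 1.960) + Φ(−δ − 1.960) = Φ(0.660) + Φ(-4.580) = 0.7454 + 0.0000 = 0.7454.

Power ≈ 0.745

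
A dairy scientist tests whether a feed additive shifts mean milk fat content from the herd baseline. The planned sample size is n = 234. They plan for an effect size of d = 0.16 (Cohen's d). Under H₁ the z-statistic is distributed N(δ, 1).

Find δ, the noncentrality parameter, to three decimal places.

The noncentrality parameter scales effect size by the design's sample-size factor: δ = d·√n = 0.16 × √234 = 2.4475

δ ≈ 2.448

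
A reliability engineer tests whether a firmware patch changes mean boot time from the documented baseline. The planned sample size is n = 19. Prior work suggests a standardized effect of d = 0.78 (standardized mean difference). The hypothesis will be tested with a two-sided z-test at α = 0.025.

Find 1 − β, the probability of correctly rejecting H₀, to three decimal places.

Power ≈ 0.877

Noncentrality parameter: δ = d·√n = 0.78 × √19 = 3.3999
Two-sided α = 0.025 → critical value z_{0.0125} = 2.241.
Power = Φ(δ − 2.241) + Φ(−δ − 2.241) = Φ(1.159) + Φ(-5.641) = 0.8767 + 0.0000 = 0.8767.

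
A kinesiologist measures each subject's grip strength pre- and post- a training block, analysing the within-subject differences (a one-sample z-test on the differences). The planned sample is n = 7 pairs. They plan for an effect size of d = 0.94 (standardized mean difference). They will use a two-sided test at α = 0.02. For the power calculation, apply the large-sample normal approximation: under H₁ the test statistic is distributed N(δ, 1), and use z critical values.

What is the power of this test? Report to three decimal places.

Noncentrality parameter: δ = d·√n = 0.94 × √7 = 2.4870
Critical value for a two-sided test at α = 0.02: z_{α/2} = 2.326.
Power = Φ(δ − 2.326) + Φ(−δ − 2.326) = Φ(0.161) + Φ(-4.813) = 0.5638 + 0.0000 = 0.5638.

Power ≈ 0.564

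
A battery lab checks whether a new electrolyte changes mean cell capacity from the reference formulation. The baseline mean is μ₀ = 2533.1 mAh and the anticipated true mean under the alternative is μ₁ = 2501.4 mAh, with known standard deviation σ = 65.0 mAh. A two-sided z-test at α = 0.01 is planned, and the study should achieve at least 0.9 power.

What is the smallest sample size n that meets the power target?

Standardized effect: d = |μ₁ − μ₀| / σ = |2501.4 − 2533.1| / 65.0 = 0.4877
For power 0.9 need Φ(δ − z_{0.005}) = 0.9, so δ = z_{0.005} + z_{0.10} = 2.576 + 1.282 = 3.857.
(For δ > 0 the lower-tail rejection region contributes negligibly to power, so the one-term inversion is standard.)
δ = d·√n ⇒ n = (δ/d)² = (3.857 / 0.4877)² = 62.56.
Rounding up, n = 63.

n = 63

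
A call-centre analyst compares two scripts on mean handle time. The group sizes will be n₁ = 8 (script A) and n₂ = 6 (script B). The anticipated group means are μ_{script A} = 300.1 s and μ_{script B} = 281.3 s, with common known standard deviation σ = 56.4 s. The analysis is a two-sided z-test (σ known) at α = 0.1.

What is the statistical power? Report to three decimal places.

Power ≈ 0.164

Standardized effect: d = |μ_{script A} − μ_{script B}| / σ = |300.1 − 281.3| / 56.4 = 0.3333
Noncentrality parameter: δ = d / √(1/n₁ + 1/n₂) = 0.3333 / √(1/8 + 1/6) = 0.6172
Two-sided α = 0.1 → critical value z_{0.05} = 1.645.
Power = Φ(δ − 1.645) + Φ(−δ − 1.645) = Φ(-1.028) + Φ(-2.262) = 0.1521 + 0.0118 = 0.1639.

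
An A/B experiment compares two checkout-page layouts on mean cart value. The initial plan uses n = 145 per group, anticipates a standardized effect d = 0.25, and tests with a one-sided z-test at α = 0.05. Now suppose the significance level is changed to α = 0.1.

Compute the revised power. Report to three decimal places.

Power ≈ 0.802

δ = d·√(n/2) = 0.25 × √(145/2) = 2.1287 (unchanged). New critical value: z_{0.1} = 1.282.
Revised power = P(Z > 1.282 − δ) = Φ(0.847) = 0.8015.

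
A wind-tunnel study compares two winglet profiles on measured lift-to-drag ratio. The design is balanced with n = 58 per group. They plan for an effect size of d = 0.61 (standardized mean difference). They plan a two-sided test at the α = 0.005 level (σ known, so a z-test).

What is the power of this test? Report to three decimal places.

Noncentrality parameter: δ = d·√(n/2) = 0.61 × √(58/2) = 3.2850
Two-sided α = 0.005 → critical value z_{0.0025} = 2.807.
Power = Φ(δ − 2.807) + Φ(−δ − 2.807) = Φ(0.478) + Φ(-6.092) = 0.6836 + 0.0000 = 0.6836.

Power ≈ 0.684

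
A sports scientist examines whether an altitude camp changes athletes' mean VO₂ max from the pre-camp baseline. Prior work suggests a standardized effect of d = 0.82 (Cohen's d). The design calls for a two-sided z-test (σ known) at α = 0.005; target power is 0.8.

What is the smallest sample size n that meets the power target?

Set Φ(δ − 2.807) = 0.8; then δ − 2.807 = Φ⁻¹(0.8) = 0.842, giving δ = 3.649.
(The Φ(−δ − z_{α/2}) term is vanishingly small for δ > 0 and is dropped in the standard sample-size formula.)
δ = d·√n ⇒ n = (δ/d)² = (3.649 / 0.82)² = 19.80.
Round up to the next whole unit.

n = 20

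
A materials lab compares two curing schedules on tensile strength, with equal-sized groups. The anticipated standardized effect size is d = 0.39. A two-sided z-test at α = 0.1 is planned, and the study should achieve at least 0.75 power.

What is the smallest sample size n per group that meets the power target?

n = 71 per group

For power 0.75 need Φ(δ − z_{0.05}) = 0.75, so δ = z_{0.05} + z_{0.25} = 1.645 + 0.674 = 2.319.
(Ignoring the negligible lower-tail rejection probability gives the usual closed-form inversion.)
δ = d·√(n/2) ⇒ n = 2(δ/d)² = 2 × (2.319 / 0.39)² = 70.73.
Rounding up, n = 71 per group.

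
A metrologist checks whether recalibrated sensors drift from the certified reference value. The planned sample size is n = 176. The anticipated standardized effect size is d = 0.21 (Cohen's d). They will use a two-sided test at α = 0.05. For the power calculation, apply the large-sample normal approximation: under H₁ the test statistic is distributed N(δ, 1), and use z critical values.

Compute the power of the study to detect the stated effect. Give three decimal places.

Noncentrality parameter: δ = d·√n = 0.21 × √176 = 2.7860
Two-sided α = 0.05 → critical value z_{0.025} = 1.960.
Power = Φ(δ − 1.960) + Φ(−δ − 1.960) = Φ(0.826) + Φ(-4.746) = 0.7956 + 0.0000 = 0.7956.

Power ≈ 0.796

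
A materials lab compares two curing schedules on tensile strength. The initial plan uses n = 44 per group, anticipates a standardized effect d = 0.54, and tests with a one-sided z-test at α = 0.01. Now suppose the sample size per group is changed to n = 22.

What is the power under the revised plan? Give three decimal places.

Power ≈ 0.296

With n = 22 per group: δ = d·√(n/2) = 0.54 × √(22/2) = 1.7910. Critical value z_{0.01} = 2.326.
Revised power = Φ(δ − 2.326) = Φ(-0.535) = 0.2962.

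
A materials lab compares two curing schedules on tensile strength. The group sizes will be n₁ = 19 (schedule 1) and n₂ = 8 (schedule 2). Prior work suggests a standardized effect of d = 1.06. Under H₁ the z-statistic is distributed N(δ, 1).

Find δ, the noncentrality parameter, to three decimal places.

The noncentrality parameter scales effect size by the design's sample-size factor: δ = d / √(1/n₁ + 1/n₂) = 1.06 / √(1/19 + 1/8) = 2.5150

δ ≈ 2.515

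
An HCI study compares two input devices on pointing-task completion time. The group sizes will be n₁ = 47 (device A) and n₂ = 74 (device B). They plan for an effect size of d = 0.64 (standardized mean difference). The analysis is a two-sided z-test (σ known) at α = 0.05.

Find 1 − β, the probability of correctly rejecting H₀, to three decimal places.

Power ≈ 0.929

Noncentrality parameter: δ = d / √(1/n₁ + 1/n₂) = 0.64 / √(1/47 + 1/74) = 3.4312
Two-sided α = 0.05 → critical value z_{0.025} = 1.960.
Power = Φ(δ − 1.960) + Φ(−δ − 1.960) = Φ(1.471) + Φ(-5.391) = 0.9294 + 0.0000 = 0.9294.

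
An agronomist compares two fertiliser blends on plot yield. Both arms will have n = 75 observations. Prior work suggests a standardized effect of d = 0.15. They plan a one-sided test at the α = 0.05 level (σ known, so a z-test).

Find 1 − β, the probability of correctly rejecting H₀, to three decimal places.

Power ≈ 0.234

Noncentrality parameter: δ = d·√(n/2) = 0.15 × √(75/2) = 0.9186
One-sided α = 0.05 → critical value z_{0.05} = 1.645.
Power = Φ(δ − 1.645) = Φ(-0.726) = 0.2338.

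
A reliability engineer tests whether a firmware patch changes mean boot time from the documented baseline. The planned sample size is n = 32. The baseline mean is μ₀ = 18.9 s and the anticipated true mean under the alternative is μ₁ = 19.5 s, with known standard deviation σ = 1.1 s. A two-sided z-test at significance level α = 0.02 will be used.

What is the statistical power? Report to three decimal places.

Power ≈ 0.776

Standardized effect: d = |μ₁ − μ₀| / σ = |19.5 − 18.9| / 1.1 = 0.5455
Noncentrality parameter: δ = d·√n = 0.5455 × √32 = 3.0856
Critical value for a two-sided test at α = 0.02: z_{α/2} = 2.326.
Power = Φ(δ − 2.326) + Φ(−δ − 2.326) = Φ(0.759) + Φ(-5.412) = 0.7761 + 0.0000 = 0.7761.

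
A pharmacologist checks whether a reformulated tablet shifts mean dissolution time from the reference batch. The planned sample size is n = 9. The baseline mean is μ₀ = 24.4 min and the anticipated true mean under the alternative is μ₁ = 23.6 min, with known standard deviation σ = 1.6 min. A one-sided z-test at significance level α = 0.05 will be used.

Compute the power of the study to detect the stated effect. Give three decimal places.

Power ≈ 0.442

Standardized effect: d = |μ₁ − μ₀| / σ = |23.6 − 24.4| / 1.6 = 0.5000
Noncentrality parameter: δ = d·√n = 0.5000 × √9 = 1.5000
Critical value for a one-sided test at α = 0.05: z_α = 1.645.
Power = Φ(δ − 1.645) = Φ(-0.145) = 0.4424.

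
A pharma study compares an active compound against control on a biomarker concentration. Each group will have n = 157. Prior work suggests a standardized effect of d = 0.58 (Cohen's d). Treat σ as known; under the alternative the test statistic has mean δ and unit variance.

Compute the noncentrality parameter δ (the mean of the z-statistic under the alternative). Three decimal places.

δ ≈ 5.139

δ = d·√(n/2) = 0.58 × √(157/2) = 5.1388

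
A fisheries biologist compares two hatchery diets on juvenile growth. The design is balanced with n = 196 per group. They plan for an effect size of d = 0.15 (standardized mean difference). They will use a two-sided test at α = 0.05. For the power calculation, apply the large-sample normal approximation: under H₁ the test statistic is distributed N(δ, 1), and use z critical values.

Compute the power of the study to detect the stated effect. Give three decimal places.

Noncentrality parameter: λ = d·√(n/2) = 0.15 × √(196/2) = 1.4849
Critical value for a two-sided test at α = 0.05: z_{α/2} = 1.960.
Power = Φ(λ − 1.960) + Φ(−λ − 1.960) = Φ(-0.475) + Φ(-3.445) = 0.3174 + 0.0003 = 0.3177.

Power ≈ 0.318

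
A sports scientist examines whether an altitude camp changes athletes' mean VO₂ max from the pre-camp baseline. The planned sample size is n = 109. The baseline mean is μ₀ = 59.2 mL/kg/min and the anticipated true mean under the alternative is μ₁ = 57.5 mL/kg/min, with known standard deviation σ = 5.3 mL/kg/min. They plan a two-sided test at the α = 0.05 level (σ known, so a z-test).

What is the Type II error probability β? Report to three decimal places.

Standardized effect: d = |μ₁ − μ₀| / σ = |57.5 − 59.2| / 5.3 = 0.3208
Noncentrality parameter: δ = d·√n = 0.3208 × √109 = 3.3488
Critical value for a two-sided test at α = 0.05: z_{α/2} = 1.960.
Power = Φ(δ − 1.960) + Φ(−δ − 1.960) = Φ(1.389) + Φ(-5.309) = 0.9176 + 0.0000 = 0.9176.
Type II error: β = 1 − power = 1 − 0.9176 = 0.0824.

β ≈ 0.082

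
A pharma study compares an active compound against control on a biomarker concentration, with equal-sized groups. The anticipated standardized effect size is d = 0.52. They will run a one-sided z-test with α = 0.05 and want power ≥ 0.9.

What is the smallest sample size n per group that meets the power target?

n = 64 per group

For power 0.9 need Φ(δ − z_{0.05}) = 0.9, so δ = z_{0.05} + z_{0.10} = 1.645 + 1.282 = 2.926.
δ = d·√(n/2) ⇒ n = 2(δ/d)² = 2 × (2.926 / 0.52)² = 63.34.
Rounding up, n = 64 per group.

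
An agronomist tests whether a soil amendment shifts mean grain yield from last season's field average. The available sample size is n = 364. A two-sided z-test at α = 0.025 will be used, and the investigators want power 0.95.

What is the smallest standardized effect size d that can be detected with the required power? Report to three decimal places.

d ≈ 0.204

Need Φ(δ − 2.241) = 0.95, so δ = 2.241 + 1.645 = 3.886.
(The second rejection-region term Φ(−δ − z_{α/2}) is negligible and dropped.)
δ = d·√n ⇒ d = δ/√n = 3.886/√364 = 0.2037.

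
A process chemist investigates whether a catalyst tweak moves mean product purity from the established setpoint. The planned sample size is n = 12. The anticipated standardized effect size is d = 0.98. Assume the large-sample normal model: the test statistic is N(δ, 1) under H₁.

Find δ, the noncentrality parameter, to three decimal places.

δ ≈ 3.395

The noncentrality parameter scales effect size by the design's sample-size factor: δ = d·√n = 0.98 × √12 = 3.3948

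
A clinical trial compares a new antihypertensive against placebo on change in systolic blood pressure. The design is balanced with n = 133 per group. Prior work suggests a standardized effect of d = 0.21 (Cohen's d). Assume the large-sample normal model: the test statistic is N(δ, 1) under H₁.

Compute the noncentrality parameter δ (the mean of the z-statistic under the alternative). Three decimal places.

The noncentrality parameter scales effect size by the design's sample-size factor: δ = d·√(n/2) = 0.21 × √(133/2) = 1.7125

δ ≈ 1.712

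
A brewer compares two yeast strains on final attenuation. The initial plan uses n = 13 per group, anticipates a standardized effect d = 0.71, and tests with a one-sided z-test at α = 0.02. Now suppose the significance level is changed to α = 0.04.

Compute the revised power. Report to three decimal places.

δ = d·√(n/2) = 0.71 × √(13/2) = 1.8102 (unchanged). New critical value: z_{0.04} = 1.751.
Revised power = P(Z > 1.751 − δ) = Φ(0.059) = 0.5237.

Power ≈ 0.524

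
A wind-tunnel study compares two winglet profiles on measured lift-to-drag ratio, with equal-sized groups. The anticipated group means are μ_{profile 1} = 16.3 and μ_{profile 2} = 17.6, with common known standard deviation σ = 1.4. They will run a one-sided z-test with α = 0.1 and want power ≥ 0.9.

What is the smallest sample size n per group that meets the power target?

n = 16 per group

Standardized effect: d = |μ_{profile 1} − μ_{profile 2}| / σ = |16.3 − 17.6| / 1.4 = 0.9286
For power 0.9 need Φ(δ − z_{0.1}) = 0.9, so δ = z_{0.1} + z_{0.10} = 1.282 + 1.282 = 2.563.
δ = d·√(n/2) ⇒ n = 2(δ/d)² = 2 × (2.563 / 0.9286)² = 15.24.
Rounding up, n = 16 per group.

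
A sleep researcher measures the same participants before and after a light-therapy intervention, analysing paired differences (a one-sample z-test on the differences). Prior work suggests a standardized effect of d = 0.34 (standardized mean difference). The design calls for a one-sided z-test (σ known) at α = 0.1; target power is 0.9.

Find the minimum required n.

n = 57

For power 0.9 need Φ(δ − z_{0.1}) = 0.9, so δ = z_{0.1} + z_{0.10} = 1.282 + 1.282 = 2.563.
δ = d·√n ⇒ n = (δ/d)² = (2.563 / 0.34)² = 56.83.
Rounding up, n = 57.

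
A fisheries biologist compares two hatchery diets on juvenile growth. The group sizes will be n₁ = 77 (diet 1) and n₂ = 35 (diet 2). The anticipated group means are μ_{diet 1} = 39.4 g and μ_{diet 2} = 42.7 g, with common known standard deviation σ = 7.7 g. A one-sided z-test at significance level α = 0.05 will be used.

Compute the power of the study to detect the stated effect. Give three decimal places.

Power ≈ 0.676

Standardized effect: d = |μ_{diet 1} − μ_{diet 2}| / σ = |39.4 − 42.7| / 7.7 = 0.4286
Noncentrality parameter: δ = d / √(1/n₁ + 1/n₂) = 0.4286 / √(1/77 + 1/35) = 2.1023
One-sided α = 0.05 → critical value z_{0.05} = 1.645.
Power = Φ(δ − 1.645) = Φ(0.457) = 0.6763.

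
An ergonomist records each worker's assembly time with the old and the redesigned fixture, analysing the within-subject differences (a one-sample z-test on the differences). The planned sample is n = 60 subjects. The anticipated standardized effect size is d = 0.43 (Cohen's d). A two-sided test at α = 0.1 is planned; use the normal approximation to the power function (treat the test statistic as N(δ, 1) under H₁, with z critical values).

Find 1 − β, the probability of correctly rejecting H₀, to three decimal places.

Power ≈ 0.954

Noncentrality parameter: δ = d·√n = 0.43 × √60 = 3.3308
Two-sided α = 0.1 → critical value z_{0.05} = 1.645.
Power = Φ(δ − 1.645) + Φ(−δ − 1.645) = Φ(1.686) + Φ(-4.976) = 0.9541 + 0.0000 = 0.9541.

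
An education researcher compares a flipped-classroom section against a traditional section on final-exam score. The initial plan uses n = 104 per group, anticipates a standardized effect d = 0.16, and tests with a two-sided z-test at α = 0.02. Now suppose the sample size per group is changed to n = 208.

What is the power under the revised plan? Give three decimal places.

With n = 208 per group: δ = d·√(n/2) = 0.16 × √(208/2) = 1.6317. Critical value z_{0.01} = 2.326.
Revised power = Φ(δ − 2.326) + Φ(−δ − 2.326) = Φ(-0.695) + Φ(-3.958) = 0.2436 + 0.0000 = 0.2437.

Power ≈ 0.244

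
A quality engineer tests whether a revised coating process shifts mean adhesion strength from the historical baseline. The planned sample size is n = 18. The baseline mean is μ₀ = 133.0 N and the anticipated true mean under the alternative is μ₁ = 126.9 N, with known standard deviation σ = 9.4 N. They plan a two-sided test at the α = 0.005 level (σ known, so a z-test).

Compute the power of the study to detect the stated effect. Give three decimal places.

Power ≈ 0.479

Standardized effect: d = |μ₁ − μ₀| / σ = |126.9 − 133.0| / 9.4 = 0.6489
Noncentrality parameter: δ = d·√n = 0.6489 × √18 = 2.7532
Two-sided α = 0.005 → critical value z_{0.0025} = 2.807.
Power = Φ(δ − 2.807) + Φ(−δ − 2.807) = Φ(-0.054) + Φ(-5.560) = 0.4785 + 0.0000 = 0.4785.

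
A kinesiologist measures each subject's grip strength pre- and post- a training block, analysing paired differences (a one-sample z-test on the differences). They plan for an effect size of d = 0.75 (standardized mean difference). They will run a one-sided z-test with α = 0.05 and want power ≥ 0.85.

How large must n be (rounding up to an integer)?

n = 13

Set Φ(δ − 1.645) = 0.85; then δ − 1.645 = Φ⁻¹(0.85) = 1.036, giving δ = 2.681.
δ = d·√n ⇒ n = (δ/d)² = (2.681 / 0.75)² = 12.78.
Rounding up, n = 13.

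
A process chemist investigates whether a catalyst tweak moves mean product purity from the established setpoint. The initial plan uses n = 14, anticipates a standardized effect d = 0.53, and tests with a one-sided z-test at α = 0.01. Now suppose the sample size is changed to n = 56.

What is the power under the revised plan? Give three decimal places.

With n = 56: δ = d·√n = 0.53 × √56 = 3.9662. Critical value z_{0.01} = 2.326.
Revised power = P(Z > 2.326 − δ) = Φ(1.640) = 0.9495.

Power ≈ 0.949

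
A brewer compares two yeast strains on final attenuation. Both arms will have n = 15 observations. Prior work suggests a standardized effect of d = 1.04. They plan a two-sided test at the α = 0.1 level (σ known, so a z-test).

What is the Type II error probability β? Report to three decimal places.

Noncentrality parameter: δ = d·√(n/2) = 1.04 × √(15/2) = 2.8482
Critical value for a two-sided test at α = 0.1: z_{α/2} = 1.645.
Power = Φ(δ − 1.645) + Φ(−δ − 1.645) = Φ(1.203) + Φ(-4.493) = 0.8856 + 0.0000 = 0.8856.
Type II error: β = 1 − power = 1 − 0.8856 = 0.1144.

β ≈ 0.114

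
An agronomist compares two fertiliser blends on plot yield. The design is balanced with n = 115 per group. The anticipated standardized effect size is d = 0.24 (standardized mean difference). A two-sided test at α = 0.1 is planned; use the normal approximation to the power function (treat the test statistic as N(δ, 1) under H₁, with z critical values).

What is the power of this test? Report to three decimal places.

Noncentrality parameter: δ = d·√(n/2) = 0.24 × √(115/2) = 1.8199
Critical value for a two-sided test at α = 0.1: z_{α/2} = 1.645.
Power = Φ(δ − 1.645) + Φ(−δ − 1.645) = Φ(0.175) + Φ(-3.465) = 0.5695 + 0.0003 = 0.5697.

Power ≈ 0.570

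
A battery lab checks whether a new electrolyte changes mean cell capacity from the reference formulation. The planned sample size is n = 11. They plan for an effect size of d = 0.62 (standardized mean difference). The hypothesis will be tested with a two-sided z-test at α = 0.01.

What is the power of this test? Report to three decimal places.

Noncentrality parameter: δ = d·√n = 0.62 × √11 = 2.0563
Two-sided α = 0.01 → critical value z_{0.005} = 2.576.
Power = Φ(δ − 2.576) + Φ(−δ − 2.576) = Φ(-0.520) + Φ(-4.632) = 0.3017 + 0.0000 = 0.3017.

Power ≈ 0.302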